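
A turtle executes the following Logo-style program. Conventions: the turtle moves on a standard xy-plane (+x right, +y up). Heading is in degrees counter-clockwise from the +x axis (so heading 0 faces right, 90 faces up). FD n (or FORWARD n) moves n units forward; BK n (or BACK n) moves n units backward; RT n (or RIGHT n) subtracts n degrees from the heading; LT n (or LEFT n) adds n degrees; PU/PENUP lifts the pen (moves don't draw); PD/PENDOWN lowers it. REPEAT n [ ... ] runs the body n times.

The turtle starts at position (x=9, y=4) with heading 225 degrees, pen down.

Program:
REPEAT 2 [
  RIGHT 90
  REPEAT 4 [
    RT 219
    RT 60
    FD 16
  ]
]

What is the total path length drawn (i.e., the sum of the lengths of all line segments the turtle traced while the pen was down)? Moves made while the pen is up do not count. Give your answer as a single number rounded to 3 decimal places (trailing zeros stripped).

Answer: 128

Derivation:
Executing turtle program step by step:
Start: pos=(9,4), heading=225, pen down
REPEAT 2 [
  -- iteration 1/2 --
  RT 90: heading 225 -> 135
  REPEAT 4 [
    -- iteration 1/4 --
    RT 219: heading 135 -> 276
    RT 60: heading 276 -> 216
    FD 16: (9,4) -> (-3.944,-5.405) [heading=216, draw]
    -- iteration 2/4 --
    RT 219: heading 216 -> 357
    RT 60: heading 357 -> 297
    FD 16: (-3.944,-5.405) -> (3.32,-19.661) [heading=297, draw]
    -- iteration 3/4 --
    RT 219: heading 297 -> 78
    RT 60: heading 78 -> 18
    FD 16: (3.32,-19.661) -> (18.536,-14.716) [heading=18, draw]
    -- iteration 4/4 --
    RT 219: heading 18 -> 159
    RT 60: heading 159 -> 99
    FD 16: (18.536,-14.716) -> (16.034,1.087) [heading=99, draw]
  ]
  -- iteration 2/2 --
  RT 90: heading 99 -> 9
  REPEAT 4 [
    -- iteration 1/4 --
    RT 219: heading 9 -> 150
    RT 60: heading 150 -> 90
    FD 16: (16.034,1.087) -> (16.034,17.087) [heading=90, draw]
    -- iteration 2/4 --
    RT 219: heading 90 -> 231
    RT 60: heading 231 -> 171
    FD 16: (16.034,17.087) -> (0.231,19.59) [heading=171, draw]
    -- iteration 3/4 --
    RT 219: heading 171 -> 312
    RT 60: heading 312 -> 252
    FD 16: (0.231,19.59) -> (-4.714,4.373) [heading=252, draw]
    -- iteration 4/4 --
    RT 219: heading 252 -> 33
    RT 60: heading 33 -> 333
    FD 16: (-4.714,4.373) -> (9.542,-2.891) [heading=333, draw]
  ]
]
Final: pos=(9.542,-2.891), heading=333, 8 segment(s) drawn

Segment lengths:
  seg 1: (9,4) -> (-3.944,-5.405), length = 16
  seg 2: (-3.944,-5.405) -> (3.32,-19.661), length = 16
  seg 3: (3.32,-19.661) -> (18.536,-14.716), length = 16
  seg 4: (18.536,-14.716) -> (16.034,1.087), length = 16
  seg 5: (16.034,1.087) -> (16.034,17.087), length = 16
  seg 6: (16.034,17.087) -> (0.231,19.59), length = 16
  seg 7: (0.231,19.59) -> (-4.714,4.373), length = 16
  seg 8: (-4.714,4.373) -> (9.542,-2.891), length = 16
Total = 128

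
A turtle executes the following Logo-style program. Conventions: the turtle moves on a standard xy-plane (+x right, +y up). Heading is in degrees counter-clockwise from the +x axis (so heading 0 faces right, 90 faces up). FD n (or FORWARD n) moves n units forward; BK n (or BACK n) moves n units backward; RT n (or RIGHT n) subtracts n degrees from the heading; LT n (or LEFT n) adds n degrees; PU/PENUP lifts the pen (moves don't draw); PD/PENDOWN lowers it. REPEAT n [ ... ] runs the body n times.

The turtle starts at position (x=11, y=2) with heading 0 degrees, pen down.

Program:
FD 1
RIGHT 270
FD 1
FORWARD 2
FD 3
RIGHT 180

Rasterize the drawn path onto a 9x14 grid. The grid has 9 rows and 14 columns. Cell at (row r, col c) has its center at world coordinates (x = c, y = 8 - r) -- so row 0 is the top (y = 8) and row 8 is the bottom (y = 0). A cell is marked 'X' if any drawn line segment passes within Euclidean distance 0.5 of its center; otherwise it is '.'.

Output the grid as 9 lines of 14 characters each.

Segment 0: (11,2) -> (12,2)
Segment 1: (12,2) -> (12,3)
Segment 2: (12,3) -> (12,5)
Segment 3: (12,5) -> (12,8)

Answer: ............X.
............X.
............X.
............X.
............X.
............X.
...........XX.
..............
..............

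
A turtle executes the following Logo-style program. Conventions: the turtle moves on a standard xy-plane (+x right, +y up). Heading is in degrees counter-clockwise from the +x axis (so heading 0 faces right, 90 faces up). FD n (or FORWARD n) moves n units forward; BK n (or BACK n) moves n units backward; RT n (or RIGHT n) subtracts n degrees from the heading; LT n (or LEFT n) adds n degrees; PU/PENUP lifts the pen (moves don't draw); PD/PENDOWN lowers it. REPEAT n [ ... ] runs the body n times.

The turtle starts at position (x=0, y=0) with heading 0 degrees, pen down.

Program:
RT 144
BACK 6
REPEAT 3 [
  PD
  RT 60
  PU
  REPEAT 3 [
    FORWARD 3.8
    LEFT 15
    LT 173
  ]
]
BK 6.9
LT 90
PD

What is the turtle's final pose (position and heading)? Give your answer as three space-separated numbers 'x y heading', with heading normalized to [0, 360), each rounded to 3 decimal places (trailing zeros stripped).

Executing turtle program step by step:
Start: pos=(0,0), heading=0, pen down
RT 144: heading 0 -> 216
BK 6: (0,0) -> (4.854,3.527) [heading=216, draw]
REPEAT 3 [
  -- iteration 1/3 --
  PD: pen down
  RT 60: heading 216 -> 156
  PU: pen up
  REPEAT 3 [
    -- iteration 1/3 --
    FD 3.8: (4.854,3.527) -> (1.383,5.072) [heading=156, move]
    LT 15: heading 156 -> 171
    LT 173: heading 171 -> 344
    -- iteration 2/3 --
    FD 3.8: (1.383,5.072) -> (5.035,4.025) [heading=344, move]
    LT 15: heading 344 -> 359
    LT 173: heading 359 -> 172
    -- iteration 3/3 --
    FD 3.8: (5.035,4.025) -> (1.272,4.554) [heading=172, move]
    LT 15: heading 172 -> 187
    LT 173: heading 187 -> 0
  ]
  -- iteration 2/3 --
  PD: pen down
  RT 60: heading 0 -> 300
  PU: pen up
  REPEAT 3 [
    -- iteration 1/3 --
    FD 3.8: (1.272,4.554) -> (3.172,1.263) [heading=300, move]
    LT 15: heading 300 -> 315
    LT 173: heading 315 -> 128
    -- iteration 2/3 --
    FD 3.8: (3.172,1.263) -> (0.833,4.257) [heading=128, move]
    LT 15: heading 128 -> 143
    LT 173: heading 143 -> 316
    -- iteration 3/3 --
    FD 3.8: (0.833,4.257) -> (3.566,1.618) [heading=316, move]
    LT 15: heading 316 -> 331
    LT 173: heading 331 -> 144
  ]
  -- iteration 3/3 --
  PD: pen down
  RT 60: heading 144 -> 84
  PU: pen up
  REPEAT 3 [
    -- iteration 1/3 --
    FD 3.8: (3.566,1.618) -> (3.964,5.397) [heading=84, move]
    LT 15: heading 84 -> 99
    LT 173: heading 99 -> 272
    -- iteration 2/3 --
    FD 3.8: (3.964,5.397) -> (4.096,1.599) [heading=272, move]
    LT 15: heading 272 -> 287
    LT 173: heading 287 -> 100
    -- iteration 3/3 --
    FD 3.8: (4.096,1.599) -> (3.436,5.341) [heading=100, move]
    LT 15: heading 100 -> 115
    LT 173: heading 115 -> 288
  ]
]
BK 6.9: (3.436,5.341) -> (1.304,11.904) [heading=288, move]
LT 90: heading 288 -> 18
PD: pen down
Final: pos=(1.304,11.904), heading=18, 1 segment(s) drawn

Answer: 1.304 11.904 18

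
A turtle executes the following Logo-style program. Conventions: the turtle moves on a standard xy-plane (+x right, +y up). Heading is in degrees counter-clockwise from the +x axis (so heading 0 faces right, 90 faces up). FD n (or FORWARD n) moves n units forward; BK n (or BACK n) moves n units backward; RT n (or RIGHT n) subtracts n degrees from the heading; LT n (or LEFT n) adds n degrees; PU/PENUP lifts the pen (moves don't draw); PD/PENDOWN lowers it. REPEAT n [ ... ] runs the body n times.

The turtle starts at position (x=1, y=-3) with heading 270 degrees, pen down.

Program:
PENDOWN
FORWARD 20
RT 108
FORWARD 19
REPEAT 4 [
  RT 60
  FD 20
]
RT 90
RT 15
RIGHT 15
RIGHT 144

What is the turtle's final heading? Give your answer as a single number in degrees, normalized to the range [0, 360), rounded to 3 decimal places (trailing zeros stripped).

Executing turtle program step by step:
Start: pos=(1,-3), heading=270, pen down
PD: pen down
FD 20: (1,-3) -> (1,-23) [heading=270, draw]
RT 108: heading 270 -> 162
FD 19: (1,-23) -> (-17.07,-17.129) [heading=162, draw]
REPEAT 4 [
  -- iteration 1/4 --
  RT 60: heading 162 -> 102
  FD 20: (-17.07,-17.129) -> (-21.228,2.434) [heading=102, draw]
  -- iteration 2/4 --
  RT 60: heading 102 -> 42
  FD 20: (-21.228,2.434) -> (-6.365,15.817) [heading=42, draw]
  -- iteration 3/4 --
  RT 60: heading 42 -> 342
  FD 20: (-6.365,15.817) -> (12.656,9.637) [heading=342, draw]
  -- iteration 4/4 --
  RT 60: heading 342 -> 282
  FD 20: (12.656,9.637) -> (16.814,-9.926) [heading=282, draw]
]
RT 90: heading 282 -> 192
RT 15: heading 192 -> 177
RT 15: heading 177 -> 162
RT 144: heading 162 -> 18
Final: pos=(16.814,-9.926), heading=18, 6 segment(s) drawn

Answer: 18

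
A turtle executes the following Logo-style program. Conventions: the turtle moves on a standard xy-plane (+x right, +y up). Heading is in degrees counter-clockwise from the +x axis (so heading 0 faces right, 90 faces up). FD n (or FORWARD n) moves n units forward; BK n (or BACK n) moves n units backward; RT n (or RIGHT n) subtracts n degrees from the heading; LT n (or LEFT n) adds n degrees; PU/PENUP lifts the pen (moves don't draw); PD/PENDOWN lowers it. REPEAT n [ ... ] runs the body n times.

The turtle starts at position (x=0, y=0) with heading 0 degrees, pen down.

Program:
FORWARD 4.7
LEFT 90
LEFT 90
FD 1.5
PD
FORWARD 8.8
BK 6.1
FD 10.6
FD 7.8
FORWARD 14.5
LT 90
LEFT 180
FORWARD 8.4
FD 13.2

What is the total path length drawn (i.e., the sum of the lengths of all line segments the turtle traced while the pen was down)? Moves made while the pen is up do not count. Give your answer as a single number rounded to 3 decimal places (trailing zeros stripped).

Executing turtle program step by step:
Start: pos=(0,0), heading=0, pen down
FD 4.7: (0,0) -> (4.7,0) [heading=0, draw]
LT 90: heading 0 -> 90
LT 90: heading 90 -> 180
FD 1.5: (4.7,0) -> (3.2,0) [heading=180, draw]
PD: pen down
FD 8.8: (3.2,0) -> (-5.6,0) [heading=180, draw]
BK 6.1: (-5.6,0) -> (0.5,0) [heading=180, draw]
FD 10.6: (0.5,0) -> (-10.1,0) [heading=180, draw]
FD 7.8: (-10.1,0) -> (-17.9,0) [heading=180, draw]
FD 14.5: (-17.9,0) -> (-32.4,0) [heading=180, draw]
LT 90: heading 180 -> 270
LT 180: heading 270 -> 90
FD 8.4: (-32.4,0) -> (-32.4,8.4) [heading=90, draw]
FD 13.2: (-32.4,8.4) -> (-32.4,21.6) [heading=90, draw]
Final: pos=(-32.4,21.6), heading=90, 9 segment(s) drawn

Segment lengths:
  seg 1: (0,0) -> (4.7,0), length = 4.7
  seg 2: (4.7,0) -> (3.2,0), length = 1.5
  seg 3: (3.2,0) -> (-5.6,0), length = 8.8
  seg 4: (-5.6,0) -> (0.5,0), length = 6.1
  seg 5: (0.5,0) -> (-10.1,0), length = 10.6
  seg 6: (-10.1,0) -> (-17.9,0), length = 7.8
  seg 7: (-17.9,0) -> (-32.4,0), length = 14.5
  seg 8: (-32.4,0) -> (-32.4,8.4), length = 8.4
  seg 9: (-32.4,8.4) -> (-32.4,21.6), length = 13.2
Total = 75.6

Answer: 75.6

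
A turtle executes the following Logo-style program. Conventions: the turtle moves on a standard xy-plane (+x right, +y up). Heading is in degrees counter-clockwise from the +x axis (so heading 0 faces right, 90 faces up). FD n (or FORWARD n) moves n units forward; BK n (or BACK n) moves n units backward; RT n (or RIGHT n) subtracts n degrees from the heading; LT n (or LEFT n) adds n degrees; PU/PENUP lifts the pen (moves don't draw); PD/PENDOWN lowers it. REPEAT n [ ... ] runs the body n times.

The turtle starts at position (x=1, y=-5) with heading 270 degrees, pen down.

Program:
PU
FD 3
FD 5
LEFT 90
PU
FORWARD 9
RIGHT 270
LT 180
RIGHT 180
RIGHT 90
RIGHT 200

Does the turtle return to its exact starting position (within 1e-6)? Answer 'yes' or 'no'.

Answer: no

Derivation:
Executing turtle program step by step:
Start: pos=(1,-5), heading=270, pen down
PU: pen up
FD 3: (1,-5) -> (1,-8) [heading=270, move]
FD 5: (1,-8) -> (1,-13) [heading=270, move]
LT 90: heading 270 -> 0
PU: pen up
FD 9: (1,-13) -> (10,-13) [heading=0, move]
RT 270: heading 0 -> 90
LT 180: heading 90 -> 270
RT 180: heading 270 -> 90
RT 90: heading 90 -> 0
RT 200: heading 0 -> 160
Final: pos=(10,-13), heading=160, 0 segment(s) drawn

Start position: (1, -5)
Final position: (10, -13)
Distance = 12.042; >= 1e-6 -> NOT closed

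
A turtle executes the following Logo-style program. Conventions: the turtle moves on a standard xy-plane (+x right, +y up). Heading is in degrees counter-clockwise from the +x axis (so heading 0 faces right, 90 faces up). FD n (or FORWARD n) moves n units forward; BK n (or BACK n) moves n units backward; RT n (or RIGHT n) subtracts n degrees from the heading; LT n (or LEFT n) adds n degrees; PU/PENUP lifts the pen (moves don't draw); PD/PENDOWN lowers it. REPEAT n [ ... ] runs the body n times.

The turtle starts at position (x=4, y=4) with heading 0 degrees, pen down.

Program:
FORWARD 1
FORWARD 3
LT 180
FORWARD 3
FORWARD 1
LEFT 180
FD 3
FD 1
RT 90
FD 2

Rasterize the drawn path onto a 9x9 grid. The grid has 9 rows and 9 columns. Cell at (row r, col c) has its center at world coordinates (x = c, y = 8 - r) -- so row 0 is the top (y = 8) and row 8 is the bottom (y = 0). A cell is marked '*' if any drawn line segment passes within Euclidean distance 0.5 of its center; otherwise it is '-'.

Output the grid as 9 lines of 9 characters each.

Answer: ---------
---------
---------
---------
----*****
--------*
--------*
---------
---------

Derivation:
Segment 0: (4,4) -> (5,4)
Segment 1: (5,4) -> (8,4)
Segment 2: (8,4) -> (5,4)
Segment 3: (5,4) -> (4,4)
Segment 4: (4,4) -> (7,4)
Segment 5: (7,4) -> (8,4)
Segment 6: (8,4) -> (8,2)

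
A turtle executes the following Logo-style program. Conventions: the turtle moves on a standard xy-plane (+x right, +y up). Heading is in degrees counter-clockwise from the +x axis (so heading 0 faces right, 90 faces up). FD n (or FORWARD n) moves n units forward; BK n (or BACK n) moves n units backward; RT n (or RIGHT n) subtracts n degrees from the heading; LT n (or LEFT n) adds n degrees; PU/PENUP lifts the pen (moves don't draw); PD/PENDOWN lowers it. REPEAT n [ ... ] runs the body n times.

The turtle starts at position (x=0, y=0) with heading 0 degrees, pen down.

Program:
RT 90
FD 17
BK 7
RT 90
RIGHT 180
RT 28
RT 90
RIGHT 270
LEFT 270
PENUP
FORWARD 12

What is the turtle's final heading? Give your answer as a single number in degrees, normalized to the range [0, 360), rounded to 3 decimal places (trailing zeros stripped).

Answer: 242

Derivation:
Executing turtle program step by step:
Start: pos=(0,0), heading=0, pen down
RT 90: heading 0 -> 270
FD 17: (0,0) -> (0,-17) [heading=270, draw]
BK 7: (0,-17) -> (0,-10) [heading=270, draw]
RT 90: heading 270 -> 180
RT 180: heading 180 -> 0
RT 28: heading 0 -> 332
RT 90: heading 332 -> 242
RT 270: heading 242 -> 332
LT 270: heading 332 -> 242
PU: pen up
FD 12: (0,-10) -> (-5.634,-20.595) [heading=242, move]
Final: pos=(-5.634,-20.595), heading=242, 2 segment(s) drawn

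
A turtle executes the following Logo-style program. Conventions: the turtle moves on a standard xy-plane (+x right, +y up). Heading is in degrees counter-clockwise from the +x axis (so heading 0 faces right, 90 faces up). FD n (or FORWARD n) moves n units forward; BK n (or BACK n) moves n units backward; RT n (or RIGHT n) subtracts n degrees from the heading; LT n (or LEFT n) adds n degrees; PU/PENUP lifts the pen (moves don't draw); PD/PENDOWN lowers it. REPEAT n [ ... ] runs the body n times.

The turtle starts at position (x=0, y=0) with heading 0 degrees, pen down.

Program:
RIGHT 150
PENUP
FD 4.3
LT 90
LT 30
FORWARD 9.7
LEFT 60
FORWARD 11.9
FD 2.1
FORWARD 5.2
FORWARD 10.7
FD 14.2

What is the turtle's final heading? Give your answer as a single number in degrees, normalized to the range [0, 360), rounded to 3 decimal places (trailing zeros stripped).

Answer: 30

Derivation:
Executing turtle program step by step:
Start: pos=(0,0), heading=0, pen down
RT 150: heading 0 -> 210
PU: pen up
FD 4.3: (0,0) -> (-3.724,-2.15) [heading=210, move]
LT 90: heading 210 -> 300
LT 30: heading 300 -> 330
FD 9.7: (-3.724,-2.15) -> (4.677,-7) [heading=330, move]
LT 60: heading 330 -> 30
FD 11.9: (4.677,-7) -> (14.982,-1.05) [heading=30, move]
FD 2.1: (14.982,-1.05) -> (16.801,0) [heading=30, move]
FD 5.2: (16.801,0) -> (21.304,2.6) [heading=30, move]
FD 10.7: (21.304,2.6) -> (30.571,7.95) [heading=30, move]
FD 14.2: (30.571,7.95) -> (42.868,15.05) [heading=30, move]
Final: pos=(42.868,15.05), heading=30, 0 segment(s) drawn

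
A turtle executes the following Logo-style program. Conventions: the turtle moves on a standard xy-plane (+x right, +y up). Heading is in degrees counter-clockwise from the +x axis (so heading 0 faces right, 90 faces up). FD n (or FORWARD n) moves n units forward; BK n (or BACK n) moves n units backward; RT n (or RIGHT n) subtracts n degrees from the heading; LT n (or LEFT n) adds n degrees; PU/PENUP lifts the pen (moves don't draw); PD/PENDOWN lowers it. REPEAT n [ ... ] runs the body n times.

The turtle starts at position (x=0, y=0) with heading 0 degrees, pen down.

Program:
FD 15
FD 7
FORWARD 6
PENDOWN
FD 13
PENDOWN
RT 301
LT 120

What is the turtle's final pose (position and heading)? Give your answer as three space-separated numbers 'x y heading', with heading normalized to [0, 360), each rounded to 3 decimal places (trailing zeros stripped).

Answer: 41 0 179

Derivation:
Executing turtle program step by step:
Start: pos=(0,0), heading=0, pen down
FD 15: (0,0) -> (15,0) [heading=0, draw]
FD 7: (15,0) -> (22,0) [heading=0, draw]
FD 6: (22,0) -> (28,0) [heading=0, draw]
PD: pen down
FD 13: (28,0) -> (41,0) [heading=0, draw]
PD: pen down
RT 301: heading 0 -> 59
LT 120: heading 59 -> 179
Final: pos=(41,0), heading=179, 4 segment(s) drawn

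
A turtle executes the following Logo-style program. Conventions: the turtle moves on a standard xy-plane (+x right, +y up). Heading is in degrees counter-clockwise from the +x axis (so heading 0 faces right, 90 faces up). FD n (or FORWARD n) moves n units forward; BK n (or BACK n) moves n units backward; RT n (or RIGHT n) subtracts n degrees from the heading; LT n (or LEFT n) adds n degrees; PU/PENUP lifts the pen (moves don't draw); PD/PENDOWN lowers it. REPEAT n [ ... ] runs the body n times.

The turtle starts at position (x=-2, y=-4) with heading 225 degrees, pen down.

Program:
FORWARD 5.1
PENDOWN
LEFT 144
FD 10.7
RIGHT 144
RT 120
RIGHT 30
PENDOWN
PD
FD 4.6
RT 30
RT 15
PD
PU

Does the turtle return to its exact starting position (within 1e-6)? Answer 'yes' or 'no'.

Executing turtle program step by step:
Start: pos=(-2,-4), heading=225, pen down
FD 5.1: (-2,-4) -> (-5.606,-7.606) [heading=225, draw]
PD: pen down
LT 144: heading 225 -> 9
FD 10.7: (-5.606,-7.606) -> (4.962,-5.932) [heading=9, draw]
RT 144: heading 9 -> 225
RT 120: heading 225 -> 105
RT 30: heading 105 -> 75
PD: pen down
PD: pen down
FD 4.6: (4.962,-5.932) -> (6.153,-1.489) [heading=75, draw]
RT 30: heading 75 -> 45
RT 15: heading 45 -> 30
PD: pen down
PU: pen up
Final: pos=(6.153,-1.489), heading=30, 3 segment(s) drawn

Start position: (-2, -4)
Final position: (6.153, -1.489)
Distance = 8.53; >= 1e-6 -> NOT closed

Answer: no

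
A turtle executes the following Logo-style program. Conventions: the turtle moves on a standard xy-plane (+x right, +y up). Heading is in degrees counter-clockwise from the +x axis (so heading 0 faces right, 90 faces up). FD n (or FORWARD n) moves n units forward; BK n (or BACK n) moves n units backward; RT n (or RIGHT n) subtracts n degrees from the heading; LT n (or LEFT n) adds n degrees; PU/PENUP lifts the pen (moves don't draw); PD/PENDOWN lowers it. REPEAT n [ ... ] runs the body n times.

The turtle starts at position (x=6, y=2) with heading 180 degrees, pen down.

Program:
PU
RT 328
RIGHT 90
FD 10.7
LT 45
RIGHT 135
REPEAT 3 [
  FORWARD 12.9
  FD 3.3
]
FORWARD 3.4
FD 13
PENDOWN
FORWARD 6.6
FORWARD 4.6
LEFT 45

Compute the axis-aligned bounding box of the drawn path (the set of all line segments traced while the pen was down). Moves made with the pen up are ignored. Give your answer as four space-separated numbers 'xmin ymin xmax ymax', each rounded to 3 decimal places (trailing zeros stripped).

Answer: 55.453 45.519 64.951 51.454

Derivation:
Executing turtle program step by step:
Start: pos=(6,2), heading=180, pen down
PU: pen up
RT 328: heading 180 -> 212
RT 90: heading 212 -> 122
FD 10.7: (6,2) -> (0.33,11.074) [heading=122, move]
LT 45: heading 122 -> 167
RT 135: heading 167 -> 32
REPEAT 3 [
  -- iteration 1/3 --
  FD 12.9: (0.33,11.074) -> (11.27,17.91) [heading=32, move]
  FD 3.3: (11.27,17.91) -> (14.068,19.659) [heading=32, move]
  -- iteration 2/3 --
  FD 12.9: (14.068,19.659) -> (25.008,26.495) [heading=32, move]
  FD 3.3: (25.008,26.495) -> (27.807,28.243) [heading=32, move]
  -- iteration 3/3 --
  FD 12.9: (27.807,28.243) -> (38.746,35.079) [heading=32, move]
  FD 3.3: (38.746,35.079) -> (41.545,36.828) [heading=32, move]
]
FD 3.4: (41.545,36.828) -> (44.428,38.63) [heading=32, move]
FD 13: (44.428,38.63) -> (55.453,45.519) [heading=32, move]
PD: pen down
FD 6.6: (55.453,45.519) -> (61.05,49.016) [heading=32, draw]
FD 4.6: (61.05,49.016) -> (64.951,51.454) [heading=32, draw]
LT 45: heading 32 -> 77
Final: pos=(64.951,51.454), heading=77, 2 segment(s) drawn

Segment endpoints: x in {55.453, 61.05, 64.951}, y in {45.519, 49.016, 51.454}
xmin=55.453, ymin=45.519, xmax=64.951, ymax=51.454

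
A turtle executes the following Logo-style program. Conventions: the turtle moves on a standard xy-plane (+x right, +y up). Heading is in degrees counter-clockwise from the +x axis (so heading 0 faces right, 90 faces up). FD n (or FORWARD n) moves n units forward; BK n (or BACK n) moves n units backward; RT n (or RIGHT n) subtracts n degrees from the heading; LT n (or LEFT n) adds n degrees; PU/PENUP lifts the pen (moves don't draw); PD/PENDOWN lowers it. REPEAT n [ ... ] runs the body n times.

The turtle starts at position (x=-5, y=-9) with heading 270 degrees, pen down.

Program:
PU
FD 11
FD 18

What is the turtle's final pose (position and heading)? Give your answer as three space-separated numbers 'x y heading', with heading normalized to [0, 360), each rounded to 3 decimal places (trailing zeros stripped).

Executing turtle program step by step:
Start: pos=(-5,-9), heading=270, pen down
PU: pen up
FD 11: (-5,-9) -> (-5,-20) [heading=270, move]
FD 18: (-5,-20) -> (-5,-38) [heading=270, move]
Final: pos=(-5,-38), heading=270, 0 segment(s) drawn

Answer: -5 -38 270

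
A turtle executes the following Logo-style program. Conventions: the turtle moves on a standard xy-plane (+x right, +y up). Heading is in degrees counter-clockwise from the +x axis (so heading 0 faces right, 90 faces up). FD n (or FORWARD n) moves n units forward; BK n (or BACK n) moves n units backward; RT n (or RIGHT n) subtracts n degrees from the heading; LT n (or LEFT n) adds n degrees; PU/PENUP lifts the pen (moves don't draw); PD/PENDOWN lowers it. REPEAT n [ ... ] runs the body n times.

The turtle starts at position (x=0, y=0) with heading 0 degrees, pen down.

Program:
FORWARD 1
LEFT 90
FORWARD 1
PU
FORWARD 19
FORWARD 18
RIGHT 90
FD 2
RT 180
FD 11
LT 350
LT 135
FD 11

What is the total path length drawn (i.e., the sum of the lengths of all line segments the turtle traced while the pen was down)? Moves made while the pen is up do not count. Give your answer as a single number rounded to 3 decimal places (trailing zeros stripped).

Executing turtle program step by step:
Start: pos=(0,0), heading=0, pen down
FD 1: (0,0) -> (1,0) [heading=0, draw]
LT 90: heading 0 -> 90
FD 1: (1,0) -> (1,1) [heading=90, draw]
PU: pen up
FD 19: (1,1) -> (1,20) [heading=90, move]
FD 18: (1,20) -> (1,38) [heading=90, move]
RT 90: heading 90 -> 0
FD 2: (1,38) -> (3,38) [heading=0, move]
RT 180: heading 0 -> 180
FD 11: (3,38) -> (-8,38) [heading=180, move]
LT 350: heading 180 -> 170
LT 135: heading 170 -> 305
FD 11: (-8,38) -> (-1.691,28.989) [heading=305, move]
Final: pos=(-1.691,28.989), heading=305, 2 segment(s) drawn

Segment lengths:
  seg 1: (0,0) -> (1,0), length = 1
  seg 2: (1,0) -> (1,1), length = 1
Total = 2

Answer: 2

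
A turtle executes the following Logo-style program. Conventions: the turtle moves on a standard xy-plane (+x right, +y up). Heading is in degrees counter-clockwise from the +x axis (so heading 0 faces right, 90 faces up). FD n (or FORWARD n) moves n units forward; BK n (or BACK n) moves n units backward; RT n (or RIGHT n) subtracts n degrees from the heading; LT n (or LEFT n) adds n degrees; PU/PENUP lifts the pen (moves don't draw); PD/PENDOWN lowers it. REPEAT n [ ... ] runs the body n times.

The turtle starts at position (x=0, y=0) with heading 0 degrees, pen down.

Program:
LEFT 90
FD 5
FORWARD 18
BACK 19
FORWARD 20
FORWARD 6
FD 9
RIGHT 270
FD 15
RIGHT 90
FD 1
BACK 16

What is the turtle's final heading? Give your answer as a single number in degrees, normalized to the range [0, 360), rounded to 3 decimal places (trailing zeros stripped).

Executing turtle program step by step:
Start: pos=(0,0), heading=0, pen down
LT 90: heading 0 -> 90
FD 5: (0,0) -> (0,5) [heading=90, draw]
FD 18: (0,5) -> (0,23) [heading=90, draw]
BK 19: (0,23) -> (0,4) [heading=90, draw]
FD 20: (0,4) -> (0,24) [heading=90, draw]
FD 6: (0,24) -> (0,30) [heading=90, draw]
FD 9: (0,30) -> (0,39) [heading=90, draw]
RT 270: heading 90 -> 180
FD 15: (0,39) -> (-15,39) [heading=180, draw]
RT 90: heading 180 -> 90
FD 1: (-15,39) -> (-15,40) [heading=90, draw]
BK 16: (-15,40) -> (-15,24) [heading=90, draw]
Final: pos=(-15,24), heading=90, 9 segment(s) drawn

Answer: 90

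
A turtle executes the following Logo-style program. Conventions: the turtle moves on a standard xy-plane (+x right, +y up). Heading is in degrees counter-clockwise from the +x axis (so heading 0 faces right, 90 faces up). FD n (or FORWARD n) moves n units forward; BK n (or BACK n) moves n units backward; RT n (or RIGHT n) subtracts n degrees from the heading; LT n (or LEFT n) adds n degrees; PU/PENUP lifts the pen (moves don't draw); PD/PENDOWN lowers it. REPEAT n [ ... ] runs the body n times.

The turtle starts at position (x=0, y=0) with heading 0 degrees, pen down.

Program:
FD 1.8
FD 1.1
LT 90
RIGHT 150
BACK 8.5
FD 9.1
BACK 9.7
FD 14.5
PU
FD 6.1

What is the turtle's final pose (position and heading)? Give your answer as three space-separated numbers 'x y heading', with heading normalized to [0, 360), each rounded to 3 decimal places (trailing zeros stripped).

Executing turtle program step by step:
Start: pos=(0,0), heading=0, pen down
FD 1.8: (0,0) -> (1.8,0) [heading=0, draw]
FD 1.1: (1.8,0) -> (2.9,0) [heading=0, draw]
LT 90: heading 0 -> 90
RT 150: heading 90 -> 300
BK 8.5: (2.9,0) -> (-1.35,7.361) [heading=300, draw]
FD 9.1: (-1.35,7.361) -> (3.2,-0.52) [heading=300, draw]
BK 9.7: (3.2,-0.52) -> (-1.65,7.881) [heading=300, draw]
FD 14.5: (-1.65,7.881) -> (5.6,-4.677) [heading=300, draw]
PU: pen up
FD 6.1: (5.6,-4.677) -> (8.65,-9.959) [heading=300, move]
Final: pos=(8.65,-9.959), heading=300, 6 segment(s) drawn

Answer: 8.65 -9.959 300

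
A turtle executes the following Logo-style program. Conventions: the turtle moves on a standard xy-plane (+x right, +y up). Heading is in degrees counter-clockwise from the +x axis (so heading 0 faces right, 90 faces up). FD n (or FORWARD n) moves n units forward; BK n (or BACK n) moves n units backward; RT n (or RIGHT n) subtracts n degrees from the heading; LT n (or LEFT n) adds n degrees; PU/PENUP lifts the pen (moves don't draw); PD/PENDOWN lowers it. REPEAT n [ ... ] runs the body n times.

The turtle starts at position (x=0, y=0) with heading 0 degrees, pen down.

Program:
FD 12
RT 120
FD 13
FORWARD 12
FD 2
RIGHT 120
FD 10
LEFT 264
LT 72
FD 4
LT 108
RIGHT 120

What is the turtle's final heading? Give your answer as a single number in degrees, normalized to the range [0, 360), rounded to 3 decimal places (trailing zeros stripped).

Executing turtle program step by step:
Start: pos=(0,0), heading=0, pen down
FD 12: (0,0) -> (12,0) [heading=0, draw]
RT 120: heading 0 -> 240
FD 13: (12,0) -> (5.5,-11.258) [heading=240, draw]
FD 12: (5.5,-11.258) -> (-0.5,-21.651) [heading=240, draw]
FD 2: (-0.5,-21.651) -> (-1.5,-23.383) [heading=240, draw]
RT 120: heading 240 -> 120
FD 10: (-1.5,-23.383) -> (-6.5,-14.722) [heading=120, draw]
LT 264: heading 120 -> 24
LT 72: heading 24 -> 96
FD 4: (-6.5,-14.722) -> (-6.918,-10.744) [heading=96, draw]
LT 108: heading 96 -> 204
RT 120: heading 204 -> 84
Final: pos=(-6.918,-10.744), heading=84, 6 segment(s) drawn

Answer: 84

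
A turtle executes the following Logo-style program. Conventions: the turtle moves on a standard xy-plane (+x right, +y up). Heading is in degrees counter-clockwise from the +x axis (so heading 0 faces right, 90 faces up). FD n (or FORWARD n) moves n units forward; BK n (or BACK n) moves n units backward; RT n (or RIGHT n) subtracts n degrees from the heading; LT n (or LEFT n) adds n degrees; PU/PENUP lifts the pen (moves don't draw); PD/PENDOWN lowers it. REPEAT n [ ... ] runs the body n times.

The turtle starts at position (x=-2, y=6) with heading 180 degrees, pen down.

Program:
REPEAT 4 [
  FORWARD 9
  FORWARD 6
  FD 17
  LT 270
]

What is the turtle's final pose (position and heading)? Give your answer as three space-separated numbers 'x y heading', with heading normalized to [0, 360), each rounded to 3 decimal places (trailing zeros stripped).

Executing turtle program step by step:
Start: pos=(-2,6), heading=180, pen down
REPEAT 4 [
  -- iteration 1/4 --
  FD 9: (-2,6) -> (-11,6) [heading=180, draw]
  FD 6: (-11,6) -> (-17,6) [heading=180, draw]
  FD 17: (-17,6) -> (-34,6) [heading=180, draw]
  LT 270: heading 180 -> 90
  -- iteration 2/4 --
  FD 9: (-34,6) -> (-34,15) [heading=90, draw]
  FD 6: (-34,15) -> (-34,21) [heading=90, draw]
  FD 17: (-34,21) -> (-34,38) [heading=90, draw]
  LT 270: heading 90 -> 0
  -- iteration 3/4 --
  FD 9: (-34,38) -> (-25,38) [heading=0, draw]
  FD 6: (-25,38) -> (-19,38) [heading=0, draw]
  FD 17: (-19,38) -> (-2,38) [heading=0, draw]
  LT 270: heading 0 -> 270
  -- iteration 4/4 --
  FD 9: (-2,38) -> (-2,29) [heading=270, draw]
  FD 6: (-2,29) -> (-2,23) [heading=270, draw]
  FD 17: (-2,23) -> (-2,6) [heading=270, draw]
  LT 270: heading 270 -> 180
]
Final: pos=(-2,6), heading=180, 12 segment(s) drawn

Answer: -2 6 180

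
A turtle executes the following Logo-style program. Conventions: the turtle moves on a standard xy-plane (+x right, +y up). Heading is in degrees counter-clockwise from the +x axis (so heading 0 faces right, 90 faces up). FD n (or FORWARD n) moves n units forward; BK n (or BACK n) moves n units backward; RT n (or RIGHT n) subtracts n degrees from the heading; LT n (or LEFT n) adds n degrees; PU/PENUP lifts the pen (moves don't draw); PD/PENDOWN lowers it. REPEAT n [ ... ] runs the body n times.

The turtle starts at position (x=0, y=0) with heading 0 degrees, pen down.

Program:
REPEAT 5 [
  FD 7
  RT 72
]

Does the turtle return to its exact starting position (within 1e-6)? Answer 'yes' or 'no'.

Answer: yes

Derivation:
Executing turtle program step by step:
Start: pos=(0,0), heading=0, pen down
REPEAT 5 [
  -- iteration 1/5 --
  FD 7: (0,0) -> (7,0) [heading=0, draw]
  RT 72: heading 0 -> 288
  -- iteration 2/5 --
  FD 7: (7,0) -> (9.163,-6.657) [heading=288, draw]
  RT 72: heading 288 -> 216
  -- iteration 3/5 --
  FD 7: (9.163,-6.657) -> (3.5,-10.772) [heading=216, draw]
  RT 72: heading 216 -> 144
  -- iteration 4/5 --
  FD 7: (3.5,-10.772) -> (-2.163,-6.657) [heading=144, draw]
  RT 72: heading 144 -> 72
  -- iteration 5/5 --
  FD 7: (-2.163,-6.657) -> (0,0) [heading=72, draw]
  RT 72: heading 72 -> 0
]
Final: pos=(0,0), heading=0, 5 segment(s) drawn

Start position: (0, 0)
Final position: (0, 0)
Distance = 0; < 1e-6 -> CLOSED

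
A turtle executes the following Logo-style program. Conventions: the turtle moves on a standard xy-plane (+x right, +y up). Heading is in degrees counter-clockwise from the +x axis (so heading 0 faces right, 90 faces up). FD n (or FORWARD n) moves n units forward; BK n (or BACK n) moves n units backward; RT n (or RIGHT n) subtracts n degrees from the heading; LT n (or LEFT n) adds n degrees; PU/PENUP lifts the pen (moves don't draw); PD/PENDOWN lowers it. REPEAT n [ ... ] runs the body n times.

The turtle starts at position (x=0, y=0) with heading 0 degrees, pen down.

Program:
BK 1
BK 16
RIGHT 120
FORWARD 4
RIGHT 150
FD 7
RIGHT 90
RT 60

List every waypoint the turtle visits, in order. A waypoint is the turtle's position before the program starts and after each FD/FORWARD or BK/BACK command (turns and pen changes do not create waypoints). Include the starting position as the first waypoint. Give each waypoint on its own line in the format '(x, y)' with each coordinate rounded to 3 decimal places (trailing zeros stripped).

Answer: (0, 0)
(-1, 0)
(-17, 0)
(-19, -3.464)
(-19, 3.536)

Derivation:
Executing turtle program step by step:
Start: pos=(0,0), heading=0, pen down
BK 1: (0,0) -> (-1,0) [heading=0, draw]
BK 16: (-1,0) -> (-17,0) [heading=0, draw]
RT 120: heading 0 -> 240
FD 4: (-17,0) -> (-19,-3.464) [heading=240, draw]
RT 150: heading 240 -> 90
FD 7: (-19,-3.464) -> (-19,3.536) [heading=90, draw]
RT 90: heading 90 -> 0
RT 60: heading 0 -> 300
Final: pos=(-19,3.536), heading=300, 4 segment(s) drawn
Waypoints (5 total):
(0, 0)
(-1, 0)
(-17, 0)
(-19, -3.464)
(-19, 3.536)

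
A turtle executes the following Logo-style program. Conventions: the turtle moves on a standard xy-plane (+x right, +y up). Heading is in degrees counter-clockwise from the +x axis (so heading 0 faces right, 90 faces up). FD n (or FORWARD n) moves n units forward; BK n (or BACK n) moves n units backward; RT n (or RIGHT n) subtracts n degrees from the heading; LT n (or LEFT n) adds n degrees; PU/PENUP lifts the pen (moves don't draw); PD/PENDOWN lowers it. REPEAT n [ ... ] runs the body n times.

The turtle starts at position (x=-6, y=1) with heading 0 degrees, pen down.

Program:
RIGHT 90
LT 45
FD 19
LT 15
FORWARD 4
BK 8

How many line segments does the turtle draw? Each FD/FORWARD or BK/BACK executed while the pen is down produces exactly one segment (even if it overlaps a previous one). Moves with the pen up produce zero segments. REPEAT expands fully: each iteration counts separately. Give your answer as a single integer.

Executing turtle program step by step:
Start: pos=(-6,1), heading=0, pen down
RT 90: heading 0 -> 270
LT 45: heading 270 -> 315
FD 19: (-6,1) -> (7.435,-12.435) [heading=315, draw]
LT 15: heading 315 -> 330
FD 4: (7.435,-12.435) -> (10.899,-14.435) [heading=330, draw]
BK 8: (10.899,-14.435) -> (3.971,-10.435) [heading=330, draw]
Final: pos=(3.971,-10.435), heading=330, 3 segment(s) drawn
Segments drawn: 3

Answer: 3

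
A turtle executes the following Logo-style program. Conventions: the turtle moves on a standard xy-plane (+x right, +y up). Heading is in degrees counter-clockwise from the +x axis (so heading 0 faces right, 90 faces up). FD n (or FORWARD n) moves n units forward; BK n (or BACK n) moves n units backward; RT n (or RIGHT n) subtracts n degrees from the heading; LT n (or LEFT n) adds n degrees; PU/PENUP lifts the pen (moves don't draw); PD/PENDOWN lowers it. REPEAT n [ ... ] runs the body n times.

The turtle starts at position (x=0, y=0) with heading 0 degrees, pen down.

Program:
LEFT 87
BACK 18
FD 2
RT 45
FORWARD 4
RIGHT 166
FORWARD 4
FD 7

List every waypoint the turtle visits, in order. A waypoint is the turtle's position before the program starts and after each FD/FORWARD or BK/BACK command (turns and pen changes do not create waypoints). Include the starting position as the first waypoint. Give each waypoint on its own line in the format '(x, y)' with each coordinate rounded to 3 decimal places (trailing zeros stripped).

Executing turtle program step by step:
Start: pos=(0,0), heading=0, pen down
LT 87: heading 0 -> 87
BK 18: (0,0) -> (-0.942,-17.975) [heading=87, draw]
FD 2: (-0.942,-17.975) -> (-0.837,-15.978) [heading=87, draw]
RT 45: heading 87 -> 42
FD 4: (-0.837,-15.978) -> (2.135,-13.302) [heading=42, draw]
RT 166: heading 42 -> 236
FD 4: (2.135,-13.302) -> (-0.102,-16.618) [heading=236, draw]
FD 7: (-0.102,-16.618) -> (-4.016,-22.421) [heading=236, draw]
Final: pos=(-4.016,-22.421), heading=236, 5 segment(s) drawn
Waypoints (6 total):
(0, 0)
(-0.942, -17.975)
(-0.837, -15.978)
(2.135, -13.302)
(-0.102, -16.618)
(-4.016, -22.421)

Answer: (0, 0)
(-0.942, -17.975)
(-0.837, -15.978)
(2.135, -13.302)
(-0.102, -16.618)
(-4.016, -22.421)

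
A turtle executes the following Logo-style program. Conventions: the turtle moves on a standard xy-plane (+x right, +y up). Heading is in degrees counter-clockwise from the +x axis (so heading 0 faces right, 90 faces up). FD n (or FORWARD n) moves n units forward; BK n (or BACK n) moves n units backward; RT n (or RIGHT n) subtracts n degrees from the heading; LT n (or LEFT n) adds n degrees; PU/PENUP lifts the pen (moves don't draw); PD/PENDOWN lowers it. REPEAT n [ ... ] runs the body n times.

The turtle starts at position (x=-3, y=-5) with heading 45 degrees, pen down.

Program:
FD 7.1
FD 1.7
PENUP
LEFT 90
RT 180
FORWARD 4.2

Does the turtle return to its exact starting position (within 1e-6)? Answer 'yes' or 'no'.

Answer: no

Derivation:
Executing turtle program step by step:
Start: pos=(-3,-5), heading=45, pen down
FD 7.1: (-3,-5) -> (2.02,0.02) [heading=45, draw]
FD 1.7: (2.02,0.02) -> (3.223,1.223) [heading=45, draw]
PU: pen up
LT 90: heading 45 -> 135
RT 180: heading 135 -> 315
FD 4.2: (3.223,1.223) -> (6.192,-1.747) [heading=315, move]
Final: pos=(6.192,-1.747), heading=315, 2 segment(s) drawn

Start position: (-3, -5)
Final position: (6.192, -1.747)
Distance = 9.751; >= 1e-6 -> NOT closed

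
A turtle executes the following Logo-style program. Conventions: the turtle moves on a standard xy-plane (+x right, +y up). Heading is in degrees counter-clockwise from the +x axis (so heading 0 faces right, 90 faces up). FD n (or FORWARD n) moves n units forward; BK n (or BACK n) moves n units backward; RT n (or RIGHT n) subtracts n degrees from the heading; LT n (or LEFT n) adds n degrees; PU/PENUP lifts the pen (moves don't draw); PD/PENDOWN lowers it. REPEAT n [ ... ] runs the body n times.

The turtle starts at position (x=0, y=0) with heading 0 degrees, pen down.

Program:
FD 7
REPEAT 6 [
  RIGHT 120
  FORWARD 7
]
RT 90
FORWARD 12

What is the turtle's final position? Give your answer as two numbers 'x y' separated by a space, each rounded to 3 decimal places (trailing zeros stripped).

Answer: 7 -12

Derivation:
Executing turtle program step by step:
Start: pos=(0,0), heading=0, pen down
FD 7: (0,0) -> (7,0) [heading=0, draw]
REPEAT 6 [
  -- iteration 1/6 --
  RT 120: heading 0 -> 240
  FD 7: (7,0) -> (3.5,-6.062) [heading=240, draw]
  -- iteration 2/6 --
  RT 120: heading 240 -> 120
  FD 7: (3.5,-6.062) -> (0,0) [heading=120, draw]
  -- iteration 3/6 --
  RT 120: heading 120 -> 0
  FD 7: (0,0) -> (7,0) [heading=0, draw]
  -- iteration 4/6 --
  RT 120: heading 0 -> 240
  FD 7: (7,0) -> (3.5,-6.062) [heading=240, draw]
  -- iteration 5/6 --
  RT 120: heading 240 -> 120
  FD 7: (3.5,-6.062) -> (0,0) [heading=120, draw]
  -- iteration 6/6 --
  RT 120: heading 120 -> 0
  FD 7: (0,0) -> (7,0) [heading=0, draw]
]
RT 90: heading 0 -> 270
FD 12: (7,0) -> (7,-12) [heading=270, draw]
Final: pos=(7,-12), heading=270, 8 segment(s) drawn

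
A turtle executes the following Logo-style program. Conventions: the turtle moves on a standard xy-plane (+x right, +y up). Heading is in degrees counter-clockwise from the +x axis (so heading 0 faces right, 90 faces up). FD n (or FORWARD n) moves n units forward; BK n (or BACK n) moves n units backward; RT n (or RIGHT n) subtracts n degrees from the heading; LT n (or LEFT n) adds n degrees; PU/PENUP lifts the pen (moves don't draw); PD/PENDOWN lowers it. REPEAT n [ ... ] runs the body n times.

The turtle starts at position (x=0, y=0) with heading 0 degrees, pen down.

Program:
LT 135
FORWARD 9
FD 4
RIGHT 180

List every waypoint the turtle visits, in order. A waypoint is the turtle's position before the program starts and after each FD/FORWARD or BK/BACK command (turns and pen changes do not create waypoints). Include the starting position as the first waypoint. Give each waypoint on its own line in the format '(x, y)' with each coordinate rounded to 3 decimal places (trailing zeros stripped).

Executing turtle program step by step:
Start: pos=(0,0), heading=0, pen down
LT 135: heading 0 -> 135
FD 9: (0,0) -> (-6.364,6.364) [heading=135, draw]
FD 4: (-6.364,6.364) -> (-9.192,9.192) [heading=135, draw]
RT 180: heading 135 -> 315
Final: pos=(-9.192,9.192), heading=315, 2 segment(s) drawn
Waypoints (3 total):
(0, 0)
(-6.364, 6.364)
(-9.192, 9.192)

Answer: (0, 0)
(-6.364, 6.364)
(-9.192, 9.192)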